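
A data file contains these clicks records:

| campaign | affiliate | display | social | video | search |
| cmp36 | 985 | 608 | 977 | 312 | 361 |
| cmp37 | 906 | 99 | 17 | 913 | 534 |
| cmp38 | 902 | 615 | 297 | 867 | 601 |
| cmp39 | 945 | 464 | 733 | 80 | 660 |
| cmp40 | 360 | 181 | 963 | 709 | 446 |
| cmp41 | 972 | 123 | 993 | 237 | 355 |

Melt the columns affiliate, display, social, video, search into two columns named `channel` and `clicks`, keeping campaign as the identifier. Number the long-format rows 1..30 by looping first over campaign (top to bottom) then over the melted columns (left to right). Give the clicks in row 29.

237

30 rows total (6 × 5). Row 29: index ⌊(29-1)/5⌋ = 5 into campaign → cmp41; (29-1) mod 5 = 3 into the melted columns → video.
So row 29 is (cmp41, video, 237); clicks = 237.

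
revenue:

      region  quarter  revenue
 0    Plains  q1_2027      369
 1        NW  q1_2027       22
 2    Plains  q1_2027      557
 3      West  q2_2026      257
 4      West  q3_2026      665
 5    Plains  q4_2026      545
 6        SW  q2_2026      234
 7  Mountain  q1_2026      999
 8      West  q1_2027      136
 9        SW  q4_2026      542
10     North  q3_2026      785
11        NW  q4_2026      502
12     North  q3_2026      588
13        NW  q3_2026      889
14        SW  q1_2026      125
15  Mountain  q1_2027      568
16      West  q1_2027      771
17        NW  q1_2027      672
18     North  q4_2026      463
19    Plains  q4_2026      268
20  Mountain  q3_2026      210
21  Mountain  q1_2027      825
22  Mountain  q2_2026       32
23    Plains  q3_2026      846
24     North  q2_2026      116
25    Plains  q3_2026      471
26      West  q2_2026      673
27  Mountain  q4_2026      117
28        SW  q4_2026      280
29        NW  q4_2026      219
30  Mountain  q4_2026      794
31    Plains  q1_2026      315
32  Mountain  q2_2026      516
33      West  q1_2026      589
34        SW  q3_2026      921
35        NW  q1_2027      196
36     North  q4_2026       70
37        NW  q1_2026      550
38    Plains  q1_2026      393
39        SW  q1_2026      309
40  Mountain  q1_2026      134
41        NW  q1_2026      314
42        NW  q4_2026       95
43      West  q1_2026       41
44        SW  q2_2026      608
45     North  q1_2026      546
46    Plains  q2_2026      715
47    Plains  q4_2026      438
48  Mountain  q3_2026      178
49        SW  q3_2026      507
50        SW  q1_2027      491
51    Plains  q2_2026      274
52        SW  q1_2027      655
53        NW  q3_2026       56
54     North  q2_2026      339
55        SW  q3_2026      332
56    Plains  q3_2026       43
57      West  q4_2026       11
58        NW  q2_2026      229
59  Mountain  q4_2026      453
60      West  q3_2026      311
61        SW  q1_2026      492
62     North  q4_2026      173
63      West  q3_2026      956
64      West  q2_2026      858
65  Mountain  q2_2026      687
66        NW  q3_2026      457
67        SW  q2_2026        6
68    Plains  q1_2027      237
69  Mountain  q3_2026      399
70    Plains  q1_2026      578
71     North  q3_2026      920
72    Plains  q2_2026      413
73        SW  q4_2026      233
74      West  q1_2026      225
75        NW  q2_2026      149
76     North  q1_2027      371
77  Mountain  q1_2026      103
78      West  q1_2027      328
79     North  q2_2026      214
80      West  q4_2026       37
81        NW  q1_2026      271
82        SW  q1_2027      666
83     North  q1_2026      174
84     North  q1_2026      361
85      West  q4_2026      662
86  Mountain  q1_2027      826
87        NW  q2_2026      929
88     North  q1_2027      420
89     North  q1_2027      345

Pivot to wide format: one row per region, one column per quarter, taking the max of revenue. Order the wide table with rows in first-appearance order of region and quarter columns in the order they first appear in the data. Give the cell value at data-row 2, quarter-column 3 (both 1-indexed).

889

With rows in first-appearance order of region, row 2 is region=NW. quarter columns in first-appearance order: q1_2027, q2_2026, q3_2026, q4_2026, q1_2026; column 3 is q3_2026.
Long rows with region=NW, quarter=q3_2026: max(889, 56, 457) = 889.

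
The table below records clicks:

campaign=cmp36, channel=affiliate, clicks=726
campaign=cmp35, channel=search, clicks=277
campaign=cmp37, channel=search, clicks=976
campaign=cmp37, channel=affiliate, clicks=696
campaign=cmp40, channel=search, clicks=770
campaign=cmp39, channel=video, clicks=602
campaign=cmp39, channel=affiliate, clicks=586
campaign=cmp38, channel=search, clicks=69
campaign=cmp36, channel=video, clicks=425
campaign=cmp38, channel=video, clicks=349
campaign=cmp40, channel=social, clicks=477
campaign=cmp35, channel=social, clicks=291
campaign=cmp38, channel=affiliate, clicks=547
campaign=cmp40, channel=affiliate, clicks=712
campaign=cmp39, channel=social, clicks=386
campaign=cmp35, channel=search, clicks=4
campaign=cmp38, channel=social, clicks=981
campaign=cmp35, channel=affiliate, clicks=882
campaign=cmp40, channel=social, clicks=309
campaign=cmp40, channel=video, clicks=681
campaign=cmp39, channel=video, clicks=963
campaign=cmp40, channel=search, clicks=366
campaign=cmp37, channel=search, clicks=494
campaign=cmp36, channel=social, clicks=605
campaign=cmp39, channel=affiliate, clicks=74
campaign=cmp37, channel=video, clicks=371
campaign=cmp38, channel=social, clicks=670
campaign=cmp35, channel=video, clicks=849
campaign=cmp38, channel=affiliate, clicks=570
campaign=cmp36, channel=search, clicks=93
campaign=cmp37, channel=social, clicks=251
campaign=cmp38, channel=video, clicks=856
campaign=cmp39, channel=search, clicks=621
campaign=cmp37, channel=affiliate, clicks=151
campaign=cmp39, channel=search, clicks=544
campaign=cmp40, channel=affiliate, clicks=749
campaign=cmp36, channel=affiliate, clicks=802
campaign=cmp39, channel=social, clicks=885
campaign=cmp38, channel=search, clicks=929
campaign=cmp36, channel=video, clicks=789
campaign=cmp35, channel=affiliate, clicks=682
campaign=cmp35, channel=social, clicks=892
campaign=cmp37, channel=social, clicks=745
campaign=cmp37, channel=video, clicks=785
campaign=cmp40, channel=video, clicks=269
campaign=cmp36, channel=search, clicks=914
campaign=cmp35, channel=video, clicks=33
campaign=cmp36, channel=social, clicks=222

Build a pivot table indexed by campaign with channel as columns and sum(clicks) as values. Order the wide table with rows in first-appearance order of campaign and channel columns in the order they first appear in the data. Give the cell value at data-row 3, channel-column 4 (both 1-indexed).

996

With rows in first-appearance order of campaign, row 3 is campaign=cmp37. channel columns in first-appearance order: affiliate, search, video, social; column 4 is social.
Long rows with campaign=cmp37, channel=social: 251 + 745 = 996.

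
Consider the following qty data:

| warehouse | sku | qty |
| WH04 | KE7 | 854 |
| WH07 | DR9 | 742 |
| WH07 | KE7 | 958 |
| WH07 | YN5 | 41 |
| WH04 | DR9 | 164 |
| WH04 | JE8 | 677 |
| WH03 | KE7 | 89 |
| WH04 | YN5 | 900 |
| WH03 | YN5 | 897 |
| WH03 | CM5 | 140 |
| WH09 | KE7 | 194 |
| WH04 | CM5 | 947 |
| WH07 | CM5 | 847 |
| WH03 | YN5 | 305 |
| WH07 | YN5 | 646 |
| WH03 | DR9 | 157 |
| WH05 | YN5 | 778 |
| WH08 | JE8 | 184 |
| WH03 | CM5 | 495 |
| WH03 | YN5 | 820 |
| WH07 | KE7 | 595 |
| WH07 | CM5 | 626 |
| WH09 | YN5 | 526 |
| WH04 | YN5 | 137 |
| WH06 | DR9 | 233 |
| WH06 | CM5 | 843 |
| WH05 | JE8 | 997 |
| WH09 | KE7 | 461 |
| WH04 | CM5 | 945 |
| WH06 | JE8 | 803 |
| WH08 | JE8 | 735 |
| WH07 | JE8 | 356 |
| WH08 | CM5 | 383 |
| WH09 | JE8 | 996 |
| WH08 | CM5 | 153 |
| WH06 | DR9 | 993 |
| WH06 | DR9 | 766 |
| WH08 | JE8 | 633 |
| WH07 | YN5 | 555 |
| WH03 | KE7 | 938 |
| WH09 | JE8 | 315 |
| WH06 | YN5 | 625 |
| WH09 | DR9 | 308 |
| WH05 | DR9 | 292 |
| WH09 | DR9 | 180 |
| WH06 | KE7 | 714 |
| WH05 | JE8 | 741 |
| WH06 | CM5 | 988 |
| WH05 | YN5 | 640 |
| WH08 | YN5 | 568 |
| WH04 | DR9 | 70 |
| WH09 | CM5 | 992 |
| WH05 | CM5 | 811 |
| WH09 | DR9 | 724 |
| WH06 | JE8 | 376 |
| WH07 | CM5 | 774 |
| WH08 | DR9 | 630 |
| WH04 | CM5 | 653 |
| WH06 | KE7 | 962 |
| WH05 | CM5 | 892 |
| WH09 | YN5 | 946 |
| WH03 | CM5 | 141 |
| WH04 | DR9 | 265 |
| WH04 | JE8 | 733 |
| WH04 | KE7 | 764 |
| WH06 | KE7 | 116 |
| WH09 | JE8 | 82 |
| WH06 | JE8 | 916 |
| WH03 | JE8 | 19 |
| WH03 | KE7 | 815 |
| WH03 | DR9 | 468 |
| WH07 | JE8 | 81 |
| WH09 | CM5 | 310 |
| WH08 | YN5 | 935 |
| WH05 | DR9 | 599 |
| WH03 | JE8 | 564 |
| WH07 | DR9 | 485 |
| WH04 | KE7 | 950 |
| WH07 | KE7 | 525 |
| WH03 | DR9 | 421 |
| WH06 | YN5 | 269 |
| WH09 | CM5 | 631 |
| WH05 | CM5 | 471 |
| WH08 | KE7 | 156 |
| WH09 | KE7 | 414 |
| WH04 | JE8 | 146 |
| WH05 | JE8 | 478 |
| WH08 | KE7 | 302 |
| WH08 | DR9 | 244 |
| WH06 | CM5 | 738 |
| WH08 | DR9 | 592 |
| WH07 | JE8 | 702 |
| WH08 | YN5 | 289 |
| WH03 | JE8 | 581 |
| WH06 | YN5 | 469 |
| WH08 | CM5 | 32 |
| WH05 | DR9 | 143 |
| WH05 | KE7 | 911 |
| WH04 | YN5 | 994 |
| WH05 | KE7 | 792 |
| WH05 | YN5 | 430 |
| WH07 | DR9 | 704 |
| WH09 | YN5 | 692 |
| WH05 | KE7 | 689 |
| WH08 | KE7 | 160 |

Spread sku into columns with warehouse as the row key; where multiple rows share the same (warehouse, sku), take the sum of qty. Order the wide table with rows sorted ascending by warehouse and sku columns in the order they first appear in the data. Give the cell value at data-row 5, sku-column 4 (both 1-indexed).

With rows sorted ascending by warehouse, row 5 is warehouse=WH07. sku columns in first-appearance order: KE7, DR9, YN5, JE8, CM5; column 4 is JE8.
Long rows with warehouse=WH07, sku=JE8: 356 + 81 + 702 = 1139.

1139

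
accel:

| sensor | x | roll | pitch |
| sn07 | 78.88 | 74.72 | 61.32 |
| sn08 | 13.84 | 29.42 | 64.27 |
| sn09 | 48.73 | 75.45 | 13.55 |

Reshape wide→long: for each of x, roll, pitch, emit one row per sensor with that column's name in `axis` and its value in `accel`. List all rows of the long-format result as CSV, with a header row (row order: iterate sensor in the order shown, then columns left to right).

Each (sensor, column) pair becomes one row: 3 × 3 = 9 rows.
For example, (sn07, x) → accel=78.88.

sensor,axis,accel
sn07,x,78.88
sn07,roll,74.72
sn07,pitch,61.32
sn08,x,13.84
sn08,roll,29.42
sn08,pitch,64.27
sn09,x,48.73
sn09,roll,75.45
sn09,pitch,13.55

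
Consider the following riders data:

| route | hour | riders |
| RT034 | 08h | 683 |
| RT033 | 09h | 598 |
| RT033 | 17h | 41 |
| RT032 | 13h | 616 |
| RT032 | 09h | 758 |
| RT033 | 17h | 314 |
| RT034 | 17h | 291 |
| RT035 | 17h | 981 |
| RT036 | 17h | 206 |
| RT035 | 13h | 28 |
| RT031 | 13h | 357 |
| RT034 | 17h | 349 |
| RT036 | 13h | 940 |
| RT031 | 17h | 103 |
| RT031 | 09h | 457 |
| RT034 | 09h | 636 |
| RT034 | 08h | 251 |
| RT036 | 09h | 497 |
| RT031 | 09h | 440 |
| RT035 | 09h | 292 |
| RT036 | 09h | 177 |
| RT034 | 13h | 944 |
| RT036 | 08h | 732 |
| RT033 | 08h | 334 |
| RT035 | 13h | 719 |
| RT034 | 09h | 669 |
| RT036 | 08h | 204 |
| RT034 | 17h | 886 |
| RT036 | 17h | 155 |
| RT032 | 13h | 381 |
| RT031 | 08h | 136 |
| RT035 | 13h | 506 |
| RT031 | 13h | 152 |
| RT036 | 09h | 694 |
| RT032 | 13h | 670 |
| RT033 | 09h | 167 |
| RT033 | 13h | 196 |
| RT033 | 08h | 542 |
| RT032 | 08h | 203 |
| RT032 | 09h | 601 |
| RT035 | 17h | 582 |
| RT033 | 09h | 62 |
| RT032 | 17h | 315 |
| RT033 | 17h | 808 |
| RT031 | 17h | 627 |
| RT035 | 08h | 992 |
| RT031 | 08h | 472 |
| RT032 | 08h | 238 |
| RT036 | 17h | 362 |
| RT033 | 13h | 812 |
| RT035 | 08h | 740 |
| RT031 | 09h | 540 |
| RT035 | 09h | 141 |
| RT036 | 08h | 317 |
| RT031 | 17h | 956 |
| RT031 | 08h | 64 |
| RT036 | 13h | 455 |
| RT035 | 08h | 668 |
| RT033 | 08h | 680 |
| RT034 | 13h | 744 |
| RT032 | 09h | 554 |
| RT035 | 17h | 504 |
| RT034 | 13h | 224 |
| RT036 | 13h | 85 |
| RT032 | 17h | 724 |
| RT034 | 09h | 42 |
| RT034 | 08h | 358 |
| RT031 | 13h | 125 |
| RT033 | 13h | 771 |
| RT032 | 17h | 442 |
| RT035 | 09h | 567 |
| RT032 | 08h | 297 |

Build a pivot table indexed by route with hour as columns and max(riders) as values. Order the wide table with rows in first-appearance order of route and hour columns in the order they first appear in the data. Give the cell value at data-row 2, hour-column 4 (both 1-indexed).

With rows in first-appearance order of route, row 2 is route=RT033. hour columns in first-appearance order: 08h, 09h, 17h, 13h; column 4 is 13h.
Long rows with route=RT033, hour=13h: max(196, 812, 771) = 812.

812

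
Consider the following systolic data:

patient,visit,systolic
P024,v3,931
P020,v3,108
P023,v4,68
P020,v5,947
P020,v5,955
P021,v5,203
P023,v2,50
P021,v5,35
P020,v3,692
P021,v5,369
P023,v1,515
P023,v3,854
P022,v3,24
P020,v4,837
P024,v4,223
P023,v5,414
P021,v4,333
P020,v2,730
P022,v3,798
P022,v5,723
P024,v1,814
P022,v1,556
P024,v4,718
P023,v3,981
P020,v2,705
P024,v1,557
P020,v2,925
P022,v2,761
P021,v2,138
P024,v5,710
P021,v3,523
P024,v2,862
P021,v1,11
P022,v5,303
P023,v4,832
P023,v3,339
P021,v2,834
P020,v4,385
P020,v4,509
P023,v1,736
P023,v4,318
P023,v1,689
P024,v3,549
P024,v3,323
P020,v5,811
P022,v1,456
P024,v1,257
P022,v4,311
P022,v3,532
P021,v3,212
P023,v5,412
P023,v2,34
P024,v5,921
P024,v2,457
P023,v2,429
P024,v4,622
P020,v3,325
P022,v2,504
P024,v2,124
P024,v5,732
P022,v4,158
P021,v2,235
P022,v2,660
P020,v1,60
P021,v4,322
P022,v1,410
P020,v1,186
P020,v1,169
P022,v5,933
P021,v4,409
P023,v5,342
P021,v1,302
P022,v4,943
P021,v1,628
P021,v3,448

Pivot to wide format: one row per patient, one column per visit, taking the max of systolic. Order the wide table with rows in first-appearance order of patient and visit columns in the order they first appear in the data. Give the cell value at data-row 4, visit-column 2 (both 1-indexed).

409

With rows in first-appearance order of patient, row 4 is patient=P021. visit columns in first-appearance order: v3, v4, v5, v2, v1; column 2 is v4.
Long rows with patient=P021, visit=v4: max(333, 322, 409) = 409.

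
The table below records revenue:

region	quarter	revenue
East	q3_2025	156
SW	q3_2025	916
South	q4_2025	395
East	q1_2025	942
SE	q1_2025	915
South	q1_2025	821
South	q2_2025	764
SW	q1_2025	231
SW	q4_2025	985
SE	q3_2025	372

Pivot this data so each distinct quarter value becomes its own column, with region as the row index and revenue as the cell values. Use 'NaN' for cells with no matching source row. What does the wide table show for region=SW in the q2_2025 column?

NaN

No long-format row has region=SW and quarter=q2_2025, so the cell is NaN.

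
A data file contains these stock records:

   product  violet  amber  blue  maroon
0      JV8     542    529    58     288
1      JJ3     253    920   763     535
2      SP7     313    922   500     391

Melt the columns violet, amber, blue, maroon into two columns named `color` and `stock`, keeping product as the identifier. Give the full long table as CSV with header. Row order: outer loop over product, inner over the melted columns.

product,color,stock
JV8,violet,542
JV8,amber,529
JV8,blue,58
JV8,maroon,288
JJ3,violet,253
JJ3,amber,920
JJ3,blue,763
JJ3,maroon,535
SP7,violet,313
SP7,amber,922
SP7,blue,500
SP7,maroon,391

Each (product, column) pair becomes one row: 3 × 4 = 12 rows.
For example, (JV8, violet) → stock=542.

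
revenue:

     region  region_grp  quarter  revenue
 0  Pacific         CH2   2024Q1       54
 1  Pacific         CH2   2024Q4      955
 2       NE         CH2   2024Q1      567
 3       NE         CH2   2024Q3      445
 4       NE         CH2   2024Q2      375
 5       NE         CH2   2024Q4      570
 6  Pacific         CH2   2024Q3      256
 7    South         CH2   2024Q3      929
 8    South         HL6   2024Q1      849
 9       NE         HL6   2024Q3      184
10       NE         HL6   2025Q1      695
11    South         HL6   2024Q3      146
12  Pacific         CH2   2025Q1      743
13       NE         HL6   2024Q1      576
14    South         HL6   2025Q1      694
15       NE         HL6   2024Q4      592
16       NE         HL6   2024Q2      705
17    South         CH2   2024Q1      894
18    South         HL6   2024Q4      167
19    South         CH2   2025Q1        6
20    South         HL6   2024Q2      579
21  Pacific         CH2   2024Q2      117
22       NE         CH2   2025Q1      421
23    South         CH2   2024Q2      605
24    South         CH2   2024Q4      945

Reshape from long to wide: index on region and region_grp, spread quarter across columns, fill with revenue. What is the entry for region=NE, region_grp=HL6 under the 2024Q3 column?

184

Wide layout: rows indexed by region and region_grp, columns are the 5 distinct quarter values (2024Q1, 2024Q4, 2024Q3, 2024Q2, 2025Q1).
Cell (region=NE, region_grp=HL6, quarter=2024Q3) draws from the long row where region=NE, region_grp=HL6 and quarter=2024Q3, which has revenue=184.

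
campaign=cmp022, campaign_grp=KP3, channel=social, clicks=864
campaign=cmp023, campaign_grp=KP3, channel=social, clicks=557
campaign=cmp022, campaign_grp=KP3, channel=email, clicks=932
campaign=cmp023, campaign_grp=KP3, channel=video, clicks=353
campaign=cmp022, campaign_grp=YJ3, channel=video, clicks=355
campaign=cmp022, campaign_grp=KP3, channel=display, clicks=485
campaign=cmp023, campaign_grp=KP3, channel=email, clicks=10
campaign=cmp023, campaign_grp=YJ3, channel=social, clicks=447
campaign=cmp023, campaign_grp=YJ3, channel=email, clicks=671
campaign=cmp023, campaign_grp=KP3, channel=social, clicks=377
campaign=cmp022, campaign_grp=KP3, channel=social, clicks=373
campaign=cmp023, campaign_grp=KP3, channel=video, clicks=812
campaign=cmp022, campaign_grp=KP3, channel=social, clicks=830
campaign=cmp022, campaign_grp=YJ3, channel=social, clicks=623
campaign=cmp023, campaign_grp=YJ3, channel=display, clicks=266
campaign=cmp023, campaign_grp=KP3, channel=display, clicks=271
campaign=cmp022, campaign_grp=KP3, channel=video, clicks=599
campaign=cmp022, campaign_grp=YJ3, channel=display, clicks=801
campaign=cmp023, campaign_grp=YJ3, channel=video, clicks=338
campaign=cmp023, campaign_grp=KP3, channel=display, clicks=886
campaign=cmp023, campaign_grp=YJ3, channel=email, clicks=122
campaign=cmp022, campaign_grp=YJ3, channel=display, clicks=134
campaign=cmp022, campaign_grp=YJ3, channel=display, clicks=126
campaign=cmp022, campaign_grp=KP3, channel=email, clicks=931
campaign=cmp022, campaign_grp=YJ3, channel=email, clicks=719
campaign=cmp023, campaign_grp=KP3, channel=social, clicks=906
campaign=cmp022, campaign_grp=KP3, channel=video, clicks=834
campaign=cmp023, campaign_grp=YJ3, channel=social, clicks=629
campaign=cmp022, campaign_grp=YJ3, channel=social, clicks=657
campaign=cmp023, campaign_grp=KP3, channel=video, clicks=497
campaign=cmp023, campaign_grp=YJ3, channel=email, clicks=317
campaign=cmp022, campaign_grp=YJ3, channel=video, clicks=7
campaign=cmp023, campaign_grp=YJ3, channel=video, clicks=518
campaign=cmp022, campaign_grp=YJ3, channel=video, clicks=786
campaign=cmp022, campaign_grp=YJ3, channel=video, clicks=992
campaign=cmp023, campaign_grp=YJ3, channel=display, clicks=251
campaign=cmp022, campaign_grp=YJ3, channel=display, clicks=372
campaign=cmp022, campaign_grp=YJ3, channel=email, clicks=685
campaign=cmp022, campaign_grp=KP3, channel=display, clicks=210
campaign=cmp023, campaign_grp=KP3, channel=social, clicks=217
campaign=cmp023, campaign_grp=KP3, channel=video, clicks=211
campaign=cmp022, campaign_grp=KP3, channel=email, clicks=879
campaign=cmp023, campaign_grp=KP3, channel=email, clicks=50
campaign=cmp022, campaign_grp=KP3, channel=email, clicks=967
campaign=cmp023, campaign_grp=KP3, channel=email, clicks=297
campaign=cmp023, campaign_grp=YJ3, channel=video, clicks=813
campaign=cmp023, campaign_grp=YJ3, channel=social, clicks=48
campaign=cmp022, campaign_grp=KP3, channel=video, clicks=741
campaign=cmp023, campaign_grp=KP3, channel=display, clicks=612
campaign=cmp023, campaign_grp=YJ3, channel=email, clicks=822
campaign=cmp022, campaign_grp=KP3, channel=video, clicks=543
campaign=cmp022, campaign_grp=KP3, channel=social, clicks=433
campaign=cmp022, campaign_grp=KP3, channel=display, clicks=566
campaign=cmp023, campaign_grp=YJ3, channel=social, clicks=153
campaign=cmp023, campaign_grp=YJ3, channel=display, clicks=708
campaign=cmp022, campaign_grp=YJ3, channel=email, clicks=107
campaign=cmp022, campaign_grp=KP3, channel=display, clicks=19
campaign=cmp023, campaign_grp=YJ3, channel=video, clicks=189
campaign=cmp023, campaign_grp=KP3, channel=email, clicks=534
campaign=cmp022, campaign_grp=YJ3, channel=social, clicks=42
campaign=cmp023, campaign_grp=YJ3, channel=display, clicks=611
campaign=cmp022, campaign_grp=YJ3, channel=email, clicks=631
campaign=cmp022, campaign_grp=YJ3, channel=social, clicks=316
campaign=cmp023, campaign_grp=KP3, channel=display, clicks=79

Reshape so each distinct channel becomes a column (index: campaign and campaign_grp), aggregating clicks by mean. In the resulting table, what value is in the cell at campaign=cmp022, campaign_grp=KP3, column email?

Rows with campaign=cmp022, campaign_grp=KP3 and channel=email: clicks values are 932, 931, 879, 967.
(932 + 931 + 879 + 967) / 4 = 927.25.

927.25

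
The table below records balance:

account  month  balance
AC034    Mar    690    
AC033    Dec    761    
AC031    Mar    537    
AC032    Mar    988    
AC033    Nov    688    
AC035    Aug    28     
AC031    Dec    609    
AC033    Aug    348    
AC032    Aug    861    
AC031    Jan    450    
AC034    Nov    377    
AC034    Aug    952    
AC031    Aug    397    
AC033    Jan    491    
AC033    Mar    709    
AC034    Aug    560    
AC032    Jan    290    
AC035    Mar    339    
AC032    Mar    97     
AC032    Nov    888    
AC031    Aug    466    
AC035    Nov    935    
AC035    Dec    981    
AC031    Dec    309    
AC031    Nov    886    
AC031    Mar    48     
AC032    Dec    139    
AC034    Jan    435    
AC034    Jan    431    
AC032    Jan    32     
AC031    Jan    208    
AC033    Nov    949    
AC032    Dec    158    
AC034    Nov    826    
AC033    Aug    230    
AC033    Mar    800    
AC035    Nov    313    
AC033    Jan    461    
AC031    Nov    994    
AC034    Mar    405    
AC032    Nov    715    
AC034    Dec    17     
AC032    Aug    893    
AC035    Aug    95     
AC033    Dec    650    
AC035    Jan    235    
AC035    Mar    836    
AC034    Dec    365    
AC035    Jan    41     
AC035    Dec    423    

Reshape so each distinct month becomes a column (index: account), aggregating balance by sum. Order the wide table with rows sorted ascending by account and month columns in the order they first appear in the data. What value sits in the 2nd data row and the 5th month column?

322

With rows sorted ascending by account, row 2 is account=AC032. month columns in first-appearance order: Mar, Dec, Nov, Aug, Jan; column 5 is Jan.
Long rows with account=AC032, month=Jan: 290 + 32 = 322.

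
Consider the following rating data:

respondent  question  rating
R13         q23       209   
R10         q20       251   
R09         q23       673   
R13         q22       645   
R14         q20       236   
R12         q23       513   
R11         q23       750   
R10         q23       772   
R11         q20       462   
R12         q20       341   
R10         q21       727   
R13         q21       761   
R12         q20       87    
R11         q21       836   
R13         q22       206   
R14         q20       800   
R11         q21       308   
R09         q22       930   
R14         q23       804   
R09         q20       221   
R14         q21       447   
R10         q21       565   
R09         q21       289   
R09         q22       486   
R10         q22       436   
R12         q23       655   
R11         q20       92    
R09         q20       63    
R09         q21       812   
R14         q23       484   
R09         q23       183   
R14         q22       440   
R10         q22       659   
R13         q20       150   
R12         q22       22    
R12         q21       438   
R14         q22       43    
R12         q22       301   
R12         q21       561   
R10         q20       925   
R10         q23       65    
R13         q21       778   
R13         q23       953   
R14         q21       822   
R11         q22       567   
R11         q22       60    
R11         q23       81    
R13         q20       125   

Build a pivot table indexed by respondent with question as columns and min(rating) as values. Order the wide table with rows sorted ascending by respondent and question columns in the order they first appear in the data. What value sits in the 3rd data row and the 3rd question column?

60

With rows sorted ascending by respondent, row 3 is respondent=R11. question columns in first-appearance order: q23, q20, q22, q21; column 3 is q22.
Long rows with respondent=R11, question=q22: min(567, 60) = 60.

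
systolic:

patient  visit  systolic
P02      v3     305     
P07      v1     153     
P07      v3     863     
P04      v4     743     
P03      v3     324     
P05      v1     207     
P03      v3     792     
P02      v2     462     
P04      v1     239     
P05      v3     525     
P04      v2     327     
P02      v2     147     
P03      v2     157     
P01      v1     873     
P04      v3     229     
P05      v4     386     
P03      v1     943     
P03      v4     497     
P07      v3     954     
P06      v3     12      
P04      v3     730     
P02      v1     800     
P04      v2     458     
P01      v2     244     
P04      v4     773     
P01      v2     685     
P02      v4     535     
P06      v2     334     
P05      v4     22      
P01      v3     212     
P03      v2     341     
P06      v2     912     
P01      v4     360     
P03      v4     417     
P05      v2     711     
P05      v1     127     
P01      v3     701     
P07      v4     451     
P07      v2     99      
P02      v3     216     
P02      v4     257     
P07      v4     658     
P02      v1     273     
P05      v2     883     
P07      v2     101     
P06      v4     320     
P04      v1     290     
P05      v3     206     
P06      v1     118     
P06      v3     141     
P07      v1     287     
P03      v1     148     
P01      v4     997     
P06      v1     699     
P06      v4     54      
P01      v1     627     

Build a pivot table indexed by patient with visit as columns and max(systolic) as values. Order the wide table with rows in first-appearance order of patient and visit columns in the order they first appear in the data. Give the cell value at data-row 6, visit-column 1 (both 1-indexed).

With rows in first-appearance order of patient, row 6 is patient=P01. visit columns in first-appearance order: v3, v1, v4, v2; column 1 is v3.
Long rows with patient=P01, visit=v3: max(212, 701) = 701.

701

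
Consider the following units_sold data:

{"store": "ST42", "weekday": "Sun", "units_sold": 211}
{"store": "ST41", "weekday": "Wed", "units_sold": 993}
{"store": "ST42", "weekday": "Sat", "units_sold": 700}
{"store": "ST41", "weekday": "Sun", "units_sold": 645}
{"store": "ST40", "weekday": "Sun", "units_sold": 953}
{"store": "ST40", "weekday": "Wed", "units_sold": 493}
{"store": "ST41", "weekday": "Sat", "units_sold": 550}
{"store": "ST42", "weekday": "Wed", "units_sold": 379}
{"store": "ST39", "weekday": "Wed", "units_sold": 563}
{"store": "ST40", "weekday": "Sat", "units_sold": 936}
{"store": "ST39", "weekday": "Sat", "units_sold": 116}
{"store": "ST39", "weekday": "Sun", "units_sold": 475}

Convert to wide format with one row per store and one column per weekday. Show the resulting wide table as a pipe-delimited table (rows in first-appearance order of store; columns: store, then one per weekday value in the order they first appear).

Columns: store plus the 3 distinct weekday values (Sun, Wed, Sat).
For example, row ST42 column Sun takes units_sold=211 from the long row (ST42, Sun).

| store | Sun | Wed | Sat |
| ST42 | 211 | 379 | 700 |
| ST41 | 645 | 993 | 550 |
| ST40 | 953 | 493 | 936 |
| ST39 | 475 | 563 | 116 |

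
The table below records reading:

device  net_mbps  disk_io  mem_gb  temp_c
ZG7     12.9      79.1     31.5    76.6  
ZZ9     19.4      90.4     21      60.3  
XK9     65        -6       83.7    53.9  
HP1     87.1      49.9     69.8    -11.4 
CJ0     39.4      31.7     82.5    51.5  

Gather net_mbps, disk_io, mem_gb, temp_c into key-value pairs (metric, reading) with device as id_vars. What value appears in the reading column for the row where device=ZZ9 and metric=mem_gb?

Unpivoting turns each (device, wide-column) pair into one long row.
The wide cell at row ZZ9, column mem_gb holds 21, so the long row (ZZ9, mem_gb) has reading=21.

21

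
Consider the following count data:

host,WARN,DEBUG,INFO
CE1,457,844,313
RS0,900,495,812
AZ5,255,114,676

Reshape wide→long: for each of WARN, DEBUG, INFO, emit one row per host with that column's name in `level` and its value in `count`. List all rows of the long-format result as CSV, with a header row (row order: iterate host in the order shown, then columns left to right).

host,level,count
CE1,WARN,457
CE1,DEBUG,844
CE1,INFO,313
RS0,WARN,900
RS0,DEBUG,495
RS0,INFO,812
AZ5,WARN,255
AZ5,DEBUG,114
AZ5,INFO,676

Each (host, column) pair becomes one row: 3 × 3 = 9 rows.
For example, (CE1, WARN) → count=457.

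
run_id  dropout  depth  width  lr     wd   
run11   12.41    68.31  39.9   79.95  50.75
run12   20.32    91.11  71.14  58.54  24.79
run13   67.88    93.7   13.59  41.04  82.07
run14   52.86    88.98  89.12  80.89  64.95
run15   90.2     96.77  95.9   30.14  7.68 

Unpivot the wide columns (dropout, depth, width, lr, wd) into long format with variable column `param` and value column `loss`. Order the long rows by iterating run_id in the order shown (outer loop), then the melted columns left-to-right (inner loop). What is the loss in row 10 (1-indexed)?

24.79

25 rows total (5 × 5). Row 10: index ⌊(10-1)/5⌋ = 1 into run_id → run12; (10-1) mod 5 = 4 into the melted columns → wd.
So row 10 is (run12, wd, 24.79); loss = 24.79.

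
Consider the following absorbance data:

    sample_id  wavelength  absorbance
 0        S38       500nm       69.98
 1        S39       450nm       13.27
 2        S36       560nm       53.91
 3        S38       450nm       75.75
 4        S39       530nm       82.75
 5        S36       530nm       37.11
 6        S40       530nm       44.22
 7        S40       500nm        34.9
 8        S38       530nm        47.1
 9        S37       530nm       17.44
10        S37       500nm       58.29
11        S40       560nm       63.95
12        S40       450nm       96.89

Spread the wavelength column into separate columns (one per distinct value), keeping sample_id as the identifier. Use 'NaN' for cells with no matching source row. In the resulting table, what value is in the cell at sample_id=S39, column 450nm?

The long row with sample_id=S39, wavelength=450nm has absorbance=13.27.

13.27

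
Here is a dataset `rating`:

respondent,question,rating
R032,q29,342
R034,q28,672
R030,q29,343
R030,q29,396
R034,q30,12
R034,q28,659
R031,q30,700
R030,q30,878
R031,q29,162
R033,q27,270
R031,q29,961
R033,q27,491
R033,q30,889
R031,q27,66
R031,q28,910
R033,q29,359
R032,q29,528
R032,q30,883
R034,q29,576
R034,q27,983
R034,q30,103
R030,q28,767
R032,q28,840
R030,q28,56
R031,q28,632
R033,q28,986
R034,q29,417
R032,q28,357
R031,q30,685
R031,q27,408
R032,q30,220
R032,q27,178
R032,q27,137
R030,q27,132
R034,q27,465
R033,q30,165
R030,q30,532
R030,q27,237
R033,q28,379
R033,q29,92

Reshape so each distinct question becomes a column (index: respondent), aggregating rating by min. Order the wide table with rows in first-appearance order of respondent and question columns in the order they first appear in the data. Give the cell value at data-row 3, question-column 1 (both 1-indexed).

With rows in first-appearance order of respondent, row 3 is respondent=R030. question columns in first-appearance order: q29, q28, q30, q27; column 1 is q29.
Long rows with respondent=R030, question=q29: min(343, 396) = 343.

343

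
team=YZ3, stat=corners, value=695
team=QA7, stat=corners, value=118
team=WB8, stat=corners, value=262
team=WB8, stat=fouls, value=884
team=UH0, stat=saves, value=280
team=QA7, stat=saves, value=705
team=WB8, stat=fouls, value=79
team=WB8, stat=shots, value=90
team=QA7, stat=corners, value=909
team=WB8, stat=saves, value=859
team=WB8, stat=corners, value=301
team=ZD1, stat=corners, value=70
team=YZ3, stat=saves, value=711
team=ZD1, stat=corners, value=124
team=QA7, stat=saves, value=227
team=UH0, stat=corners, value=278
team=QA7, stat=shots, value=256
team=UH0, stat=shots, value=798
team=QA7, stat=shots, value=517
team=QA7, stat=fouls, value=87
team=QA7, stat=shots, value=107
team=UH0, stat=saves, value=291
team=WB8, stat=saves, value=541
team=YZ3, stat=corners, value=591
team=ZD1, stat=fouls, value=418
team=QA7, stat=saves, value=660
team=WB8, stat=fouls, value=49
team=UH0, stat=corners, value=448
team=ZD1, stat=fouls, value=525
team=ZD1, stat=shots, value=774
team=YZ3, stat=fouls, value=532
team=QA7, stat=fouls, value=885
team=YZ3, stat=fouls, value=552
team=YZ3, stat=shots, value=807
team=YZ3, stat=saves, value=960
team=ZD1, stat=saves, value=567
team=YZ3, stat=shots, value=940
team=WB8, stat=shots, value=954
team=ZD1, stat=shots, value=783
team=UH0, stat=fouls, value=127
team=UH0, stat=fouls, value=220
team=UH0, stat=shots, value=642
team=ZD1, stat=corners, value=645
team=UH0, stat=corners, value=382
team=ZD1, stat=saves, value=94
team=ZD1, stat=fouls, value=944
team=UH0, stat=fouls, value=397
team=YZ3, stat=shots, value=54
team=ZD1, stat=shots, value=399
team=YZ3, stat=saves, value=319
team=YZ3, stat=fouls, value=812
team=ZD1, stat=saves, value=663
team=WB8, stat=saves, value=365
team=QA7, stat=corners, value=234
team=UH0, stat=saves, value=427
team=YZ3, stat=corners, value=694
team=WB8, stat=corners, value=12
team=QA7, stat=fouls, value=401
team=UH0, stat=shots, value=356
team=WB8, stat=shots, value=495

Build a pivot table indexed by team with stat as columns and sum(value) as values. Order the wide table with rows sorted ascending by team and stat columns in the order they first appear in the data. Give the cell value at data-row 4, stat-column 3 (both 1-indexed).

1990

With rows sorted ascending by team, row 4 is team=YZ3. stat columns in first-appearance order: corners, fouls, saves, shots; column 3 is saves.
Long rows with team=YZ3, stat=saves: 711 + 960 + 319 = 1990.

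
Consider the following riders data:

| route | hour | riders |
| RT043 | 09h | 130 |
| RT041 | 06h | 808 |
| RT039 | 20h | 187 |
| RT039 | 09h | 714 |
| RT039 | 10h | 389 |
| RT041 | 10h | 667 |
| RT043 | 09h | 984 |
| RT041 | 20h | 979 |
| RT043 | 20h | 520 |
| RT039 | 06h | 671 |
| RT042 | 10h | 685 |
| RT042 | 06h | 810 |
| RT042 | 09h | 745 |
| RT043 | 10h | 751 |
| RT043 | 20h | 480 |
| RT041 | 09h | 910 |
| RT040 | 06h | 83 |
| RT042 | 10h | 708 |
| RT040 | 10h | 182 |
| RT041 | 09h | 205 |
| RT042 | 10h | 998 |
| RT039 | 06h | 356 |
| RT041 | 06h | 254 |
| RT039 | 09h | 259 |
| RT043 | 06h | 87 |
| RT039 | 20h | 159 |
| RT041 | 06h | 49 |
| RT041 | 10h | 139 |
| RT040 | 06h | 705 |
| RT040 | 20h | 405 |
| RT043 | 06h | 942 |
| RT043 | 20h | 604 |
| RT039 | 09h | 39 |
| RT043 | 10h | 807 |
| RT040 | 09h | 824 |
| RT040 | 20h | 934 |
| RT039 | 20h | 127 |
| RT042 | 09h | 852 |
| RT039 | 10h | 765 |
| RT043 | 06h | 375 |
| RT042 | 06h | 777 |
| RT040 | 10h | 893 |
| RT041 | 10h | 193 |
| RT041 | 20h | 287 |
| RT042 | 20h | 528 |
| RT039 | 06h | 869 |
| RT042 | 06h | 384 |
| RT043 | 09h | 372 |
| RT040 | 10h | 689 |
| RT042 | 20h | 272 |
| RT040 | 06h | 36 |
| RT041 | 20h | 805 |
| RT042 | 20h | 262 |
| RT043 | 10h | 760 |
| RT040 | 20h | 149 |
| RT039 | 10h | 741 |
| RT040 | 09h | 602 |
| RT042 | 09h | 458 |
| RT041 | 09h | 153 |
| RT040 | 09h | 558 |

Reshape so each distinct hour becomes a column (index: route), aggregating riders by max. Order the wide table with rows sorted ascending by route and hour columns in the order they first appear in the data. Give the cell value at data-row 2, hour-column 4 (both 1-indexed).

893

With rows sorted ascending by route, row 2 is route=RT040. hour columns in first-appearance order: 09h, 06h, 20h, 10h; column 4 is 10h.
Long rows with route=RT040, hour=10h: max(182, 893, 689) = 893.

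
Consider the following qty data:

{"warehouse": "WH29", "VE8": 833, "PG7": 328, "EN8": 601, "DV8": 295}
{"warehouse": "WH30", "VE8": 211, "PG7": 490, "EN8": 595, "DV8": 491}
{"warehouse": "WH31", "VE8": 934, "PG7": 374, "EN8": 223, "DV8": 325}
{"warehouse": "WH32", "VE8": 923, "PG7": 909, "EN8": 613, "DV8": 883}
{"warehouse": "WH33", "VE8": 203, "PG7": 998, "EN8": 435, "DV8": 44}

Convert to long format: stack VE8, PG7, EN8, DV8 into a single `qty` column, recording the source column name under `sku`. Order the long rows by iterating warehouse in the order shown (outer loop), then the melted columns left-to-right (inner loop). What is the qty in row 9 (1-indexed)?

20 rows total (5 × 4). Row 9: index ⌊(9-1)/4⌋ = 2 into warehouse → WH31; (9-1) mod 4 = 0 into the melted columns → VE8.
So row 9 is (WH31, VE8, 934); qty = 934.

934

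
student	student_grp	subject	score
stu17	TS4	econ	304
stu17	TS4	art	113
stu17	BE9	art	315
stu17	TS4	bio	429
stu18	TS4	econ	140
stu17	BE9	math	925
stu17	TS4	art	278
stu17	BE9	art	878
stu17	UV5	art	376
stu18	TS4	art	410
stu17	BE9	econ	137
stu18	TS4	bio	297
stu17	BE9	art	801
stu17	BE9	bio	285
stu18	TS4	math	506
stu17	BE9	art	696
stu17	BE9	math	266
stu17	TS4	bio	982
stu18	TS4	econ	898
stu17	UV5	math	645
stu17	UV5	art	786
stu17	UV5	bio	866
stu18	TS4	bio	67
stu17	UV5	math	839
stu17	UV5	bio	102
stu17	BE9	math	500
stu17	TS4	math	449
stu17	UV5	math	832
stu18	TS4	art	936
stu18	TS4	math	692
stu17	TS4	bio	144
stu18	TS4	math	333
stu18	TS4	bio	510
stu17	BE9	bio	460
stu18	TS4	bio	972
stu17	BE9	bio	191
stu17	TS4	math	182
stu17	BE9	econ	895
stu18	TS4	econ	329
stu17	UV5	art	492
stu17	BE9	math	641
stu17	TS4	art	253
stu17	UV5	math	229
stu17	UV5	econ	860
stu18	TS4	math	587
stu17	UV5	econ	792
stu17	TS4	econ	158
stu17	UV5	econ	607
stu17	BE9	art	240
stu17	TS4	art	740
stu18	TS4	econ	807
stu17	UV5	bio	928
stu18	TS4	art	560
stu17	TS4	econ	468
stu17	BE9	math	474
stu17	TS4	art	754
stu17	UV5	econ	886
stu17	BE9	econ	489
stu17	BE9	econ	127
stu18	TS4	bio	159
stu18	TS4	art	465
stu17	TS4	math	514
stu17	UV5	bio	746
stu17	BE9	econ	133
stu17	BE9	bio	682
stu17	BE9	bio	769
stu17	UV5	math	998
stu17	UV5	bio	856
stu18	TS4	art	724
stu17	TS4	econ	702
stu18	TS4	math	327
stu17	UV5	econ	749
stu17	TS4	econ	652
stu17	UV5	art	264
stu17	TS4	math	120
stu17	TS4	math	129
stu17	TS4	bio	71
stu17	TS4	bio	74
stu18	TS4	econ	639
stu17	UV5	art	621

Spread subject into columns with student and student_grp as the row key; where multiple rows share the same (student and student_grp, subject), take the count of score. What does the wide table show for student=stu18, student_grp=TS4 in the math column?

5

Rows with student=stu18, student_grp=TS4 and subject=math: score values are 506, 692, 333, 587, 327.
5 rows match — count = 5.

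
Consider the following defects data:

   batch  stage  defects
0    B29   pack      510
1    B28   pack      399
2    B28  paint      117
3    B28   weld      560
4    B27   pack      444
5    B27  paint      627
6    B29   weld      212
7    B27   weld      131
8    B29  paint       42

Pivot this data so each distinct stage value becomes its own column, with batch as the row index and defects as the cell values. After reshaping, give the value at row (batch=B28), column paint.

117

Wide layout: rows indexed by batch, columns are the 3 distinct stage values (pack, paint, weld).
Cell (batch=B28, stage=paint) draws from the long row where batch=B28 and stage=paint, which has defects=117.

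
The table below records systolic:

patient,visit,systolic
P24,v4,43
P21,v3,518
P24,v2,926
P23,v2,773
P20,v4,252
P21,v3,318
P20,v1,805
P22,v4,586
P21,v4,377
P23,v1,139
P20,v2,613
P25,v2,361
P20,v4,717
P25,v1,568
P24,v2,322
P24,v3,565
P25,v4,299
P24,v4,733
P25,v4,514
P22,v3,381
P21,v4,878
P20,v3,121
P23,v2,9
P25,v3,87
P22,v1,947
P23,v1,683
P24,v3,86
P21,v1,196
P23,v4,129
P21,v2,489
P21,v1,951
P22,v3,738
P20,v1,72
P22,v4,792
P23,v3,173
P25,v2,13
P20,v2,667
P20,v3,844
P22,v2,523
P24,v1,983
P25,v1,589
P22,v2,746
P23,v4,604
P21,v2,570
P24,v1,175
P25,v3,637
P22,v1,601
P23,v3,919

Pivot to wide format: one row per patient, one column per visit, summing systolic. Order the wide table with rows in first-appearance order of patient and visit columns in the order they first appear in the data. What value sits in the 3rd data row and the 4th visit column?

822

With rows in first-appearance order of patient, row 3 is patient=P23. visit columns in first-appearance order: v4, v3, v2, v1; column 4 is v1.
Long rows with patient=P23, visit=v1: 139 + 683 = 822.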